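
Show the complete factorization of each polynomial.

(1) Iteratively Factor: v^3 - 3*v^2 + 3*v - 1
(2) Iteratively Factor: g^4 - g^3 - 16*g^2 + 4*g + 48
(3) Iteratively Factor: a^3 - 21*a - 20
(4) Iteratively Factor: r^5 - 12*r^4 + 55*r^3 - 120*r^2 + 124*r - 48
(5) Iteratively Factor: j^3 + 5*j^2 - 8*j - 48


(1) = (v - 1)*(v^2 - 2*v + 1) = (v - 1)^2*(v - 1)
(2) = (g + 2)*(g^3 - 3*g^2 - 10*g + 24) = (g - 2)*(g + 2)*(g^2 - g - 12) = (g - 4)*(g - 2)*(g + 2)*(g + 3)
(3) = (a - 5)*(a^2 + 5*a + 4) = (a - 5)*(a + 4)*(a + 1)
(4) = (r - 4)*(r^4 - 8*r^3 + 23*r^2 - 28*r + 12) = (r - 4)*(r - 2)*(r^3 - 6*r^2 + 11*r - 6) = (r - 4)*(r - 3)*(r - 2)*(r^2 - 3*r + 2) = (r - 4)*(r - 3)*(r - 2)^2*(r - 1)
(5) = (j - 3)*(j^2 + 8*j + 16) = (j - 3)*(j + 4)*(j + 4)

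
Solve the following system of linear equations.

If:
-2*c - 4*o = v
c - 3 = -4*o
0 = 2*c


Then:
c = 0
o = 3/4
v = -3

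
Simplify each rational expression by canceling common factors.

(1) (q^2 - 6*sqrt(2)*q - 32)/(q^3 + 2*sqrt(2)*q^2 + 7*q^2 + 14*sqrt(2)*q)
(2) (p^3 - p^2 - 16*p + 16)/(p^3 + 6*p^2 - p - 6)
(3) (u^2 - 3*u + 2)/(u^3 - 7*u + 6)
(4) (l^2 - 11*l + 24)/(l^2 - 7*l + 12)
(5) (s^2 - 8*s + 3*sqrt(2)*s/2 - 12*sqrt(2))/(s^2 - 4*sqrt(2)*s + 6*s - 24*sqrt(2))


(1) = (q - 8*sqrt(2))/(q^2 + 7*q)
(2) = (p^2 - 16)/(p^2 + 7*p + 6)
(3) = 1/(u + 3)
(4) = (l - 8)/(l - 4)
(5) = (2*s^2 + s*(-16 + 3*sqrt(2)) - 24*sqrt(2))/(2*s^2 + s*(12 - 8*sqrt(2)) - 48*sqrt(2))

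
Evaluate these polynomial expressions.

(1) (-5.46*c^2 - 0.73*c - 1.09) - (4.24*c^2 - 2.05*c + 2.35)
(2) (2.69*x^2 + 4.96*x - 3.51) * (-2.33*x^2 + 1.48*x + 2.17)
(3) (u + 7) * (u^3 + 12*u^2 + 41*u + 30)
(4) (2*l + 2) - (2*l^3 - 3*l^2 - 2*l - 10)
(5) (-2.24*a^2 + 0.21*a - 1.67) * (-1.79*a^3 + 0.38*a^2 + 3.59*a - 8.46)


(1) = -9.7*c^2 + 1.32*c - 3.44
(2) = -6.2677*x^4 - 7.5756*x^3 + 21.3564*x^2 + 5.5684*x - 7.6167
(3) = u^4 + 19*u^3 + 125*u^2 + 317*u + 210
(4) = -2*l^3 + 3*l^2 + 4*l + 12
(5) = 4.0096*a^5 - 1.2271*a^4 - 4.9725*a^3 + 19.0697*a^2 - 7.7719*a + 14.1282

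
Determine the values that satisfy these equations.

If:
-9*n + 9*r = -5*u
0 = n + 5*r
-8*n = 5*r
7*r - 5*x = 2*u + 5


Then:
n = 0
r = 0
u = 0
x = -1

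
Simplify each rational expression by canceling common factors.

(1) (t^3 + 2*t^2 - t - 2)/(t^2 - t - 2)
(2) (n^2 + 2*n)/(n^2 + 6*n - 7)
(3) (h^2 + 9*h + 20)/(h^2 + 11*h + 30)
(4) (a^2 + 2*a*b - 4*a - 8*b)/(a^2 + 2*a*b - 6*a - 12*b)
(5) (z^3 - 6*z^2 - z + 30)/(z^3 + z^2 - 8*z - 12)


(1) = (t^2 + t - 2)/(t - 2)
(2) = (n^2 + 2*n)/(n^2 + 6*n - 7)
(3) = (h + 4)/(h + 6)
(4) = (a - 4)/(a - 6)
(5) = (z - 5)/(z + 2)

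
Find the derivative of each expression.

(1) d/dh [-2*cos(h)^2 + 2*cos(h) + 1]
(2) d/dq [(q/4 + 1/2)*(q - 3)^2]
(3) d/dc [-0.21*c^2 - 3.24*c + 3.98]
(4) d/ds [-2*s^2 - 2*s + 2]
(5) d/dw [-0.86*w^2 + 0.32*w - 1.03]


(1) = -2*sin(h) + 2*sin(2*h)
(2) = (q - 3)*(3*q + 1)/4
(3) = -0.42*c - 3.24
(4) = -4*s - 2
(5) = 0.32 - 1.72*w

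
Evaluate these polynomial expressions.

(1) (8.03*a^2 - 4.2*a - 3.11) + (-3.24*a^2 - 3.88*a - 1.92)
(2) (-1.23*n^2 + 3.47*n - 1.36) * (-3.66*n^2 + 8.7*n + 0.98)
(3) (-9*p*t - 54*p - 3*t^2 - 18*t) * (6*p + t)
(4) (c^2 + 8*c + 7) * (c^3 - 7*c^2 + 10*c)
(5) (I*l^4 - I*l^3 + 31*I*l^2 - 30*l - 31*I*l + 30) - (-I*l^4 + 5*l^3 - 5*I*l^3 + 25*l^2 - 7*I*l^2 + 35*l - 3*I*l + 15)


(1) = 4.79*a^2 - 8.08*a - 5.03
(2) = 4.5018*n^4 - 23.4012*n^3 + 33.9612*n^2 - 8.4314*n - 1.3328
(3) = -54*p^2*t - 324*p^2 - 27*p*t^2 - 162*p*t - 3*t^3 - 18*t^2
(4) = c^5 + c^4 - 39*c^3 + 31*c^2 + 70*c
(5) = 2*I*l^4 - 5*l^3 + 4*I*l^3 - 25*l^2 + 38*I*l^2 - 65*l - 28*I*l + 15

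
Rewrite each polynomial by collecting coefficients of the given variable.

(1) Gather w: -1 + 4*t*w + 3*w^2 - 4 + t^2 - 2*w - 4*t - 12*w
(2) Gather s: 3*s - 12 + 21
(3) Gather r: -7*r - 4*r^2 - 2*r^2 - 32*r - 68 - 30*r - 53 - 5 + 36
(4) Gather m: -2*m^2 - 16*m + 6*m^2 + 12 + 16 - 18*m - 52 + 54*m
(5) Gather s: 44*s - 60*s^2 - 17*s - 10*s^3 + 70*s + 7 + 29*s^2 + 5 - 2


(1) = t^2 - 4*t + 3*w^2 + w*(4*t - 14) - 5
(2) = 3*s + 9
(3) = -6*r^2 - 69*r - 90
(4) = 4*m^2 + 20*m - 24
(5) = -10*s^3 - 31*s^2 + 97*s + 10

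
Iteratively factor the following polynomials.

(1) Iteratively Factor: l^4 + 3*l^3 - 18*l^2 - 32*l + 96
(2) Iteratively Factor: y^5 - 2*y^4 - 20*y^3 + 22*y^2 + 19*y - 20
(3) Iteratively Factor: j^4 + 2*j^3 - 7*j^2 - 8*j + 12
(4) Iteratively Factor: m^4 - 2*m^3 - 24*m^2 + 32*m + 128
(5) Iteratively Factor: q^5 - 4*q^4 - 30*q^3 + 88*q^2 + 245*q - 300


(1) = (l + 4)*(l^3 - l^2 - 14*l + 24) = (l - 2)*(l + 4)*(l^2 + l - 12) = (l - 2)*(l + 4)^2*(l - 3)
(2) = (y + 1)*(y^4 - 3*y^3 - 17*y^2 + 39*y - 20) = (y - 1)*(y + 1)*(y^3 - 2*y^2 - 19*y + 20) = (y - 5)*(y - 1)*(y + 1)*(y^2 + 3*y - 4) = (y - 5)*(y - 1)^2*(y + 1)*(y + 4)
(3) = (j - 2)*(j^3 + 4*j^2 + j - 6) = (j - 2)*(j + 2)*(j^2 + 2*j - 3) = (j - 2)*(j + 2)*(j + 3)*(j - 1)
(4) = (m + 2)*(m^3 - 4*m^2 - 16*m + 64) = (m - 4)*(m + 2)*(m^2 - 16) = (m - 4)*(m + 2)*(m + 4)*(m - 4)
(5) = (q - 1)*(q^4 - 3*q^3 - 33*q^2 + 55*q + 300) = (q - 5)*(q - 1)*(q^3 + 2*q^2 - 23*q - 60) = (q - 5)*(q - 1)*(q + 4)*(q^2 - 2*q - 15) = (q - 5)*(q - 1)*(q + 3)*(q + 4)*(q - 5)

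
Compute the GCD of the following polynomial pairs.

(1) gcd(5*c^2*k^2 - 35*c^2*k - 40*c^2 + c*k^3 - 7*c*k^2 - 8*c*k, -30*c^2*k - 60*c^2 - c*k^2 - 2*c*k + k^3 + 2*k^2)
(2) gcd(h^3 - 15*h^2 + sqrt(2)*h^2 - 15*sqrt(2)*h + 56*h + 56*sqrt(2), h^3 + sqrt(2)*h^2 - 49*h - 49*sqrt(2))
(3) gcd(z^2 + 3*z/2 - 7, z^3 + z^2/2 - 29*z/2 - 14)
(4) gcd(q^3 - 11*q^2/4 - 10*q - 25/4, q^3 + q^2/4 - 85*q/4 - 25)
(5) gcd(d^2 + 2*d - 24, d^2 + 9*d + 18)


(1) = 5*c + k
(2) = gcd((h - 8)*(h - 7)*(h + sqrt(2)), (h - 7)*(h + 7)*(h + sqrt(2))) = h^2 + h*(-7 + sqrt(2)) - 7*sqrt(2)
(3) = gcd((z - 2)*(z + 7/2), (z - 4)*(z + 1)*(z + 7/2)) = z + 7/2
(4) = gcd((q - 5)*(q + 1)*(q + 5/4), (q - 5)*(q + 5/4)*(q + 4)) = q^2 - 15*q/4 - 25/4
(5) = d + 6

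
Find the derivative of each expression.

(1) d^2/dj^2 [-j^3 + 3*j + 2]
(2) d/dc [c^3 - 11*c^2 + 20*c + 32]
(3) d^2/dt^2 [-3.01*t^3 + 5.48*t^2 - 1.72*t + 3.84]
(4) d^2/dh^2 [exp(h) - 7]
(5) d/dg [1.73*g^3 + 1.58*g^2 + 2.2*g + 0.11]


(1) = -6*j
(2) = 3*c^2 - 22*c + 20
(3) = 10.96 - 18.06*t
(4) = exp(h)
(5) = 5.19*g^2 + 3.16*g + 2.2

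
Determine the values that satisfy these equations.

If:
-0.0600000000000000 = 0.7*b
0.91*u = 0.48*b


Then:
b = -0.09
u = -0.05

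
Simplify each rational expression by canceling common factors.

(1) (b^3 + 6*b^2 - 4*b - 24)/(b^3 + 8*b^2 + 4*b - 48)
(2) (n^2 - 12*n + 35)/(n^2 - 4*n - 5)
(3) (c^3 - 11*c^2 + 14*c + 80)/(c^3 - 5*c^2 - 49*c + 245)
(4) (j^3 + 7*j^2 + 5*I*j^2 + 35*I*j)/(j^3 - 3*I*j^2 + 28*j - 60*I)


(1) = (b + 2)/(b + 4)
(2) = (n - 7)/(n + 1)
(3) = (c^2 - 6*c - 16)/(c^2 - 49)
(4) = (j^2 + 7*j)/(j^2 - 8*I*j - 12)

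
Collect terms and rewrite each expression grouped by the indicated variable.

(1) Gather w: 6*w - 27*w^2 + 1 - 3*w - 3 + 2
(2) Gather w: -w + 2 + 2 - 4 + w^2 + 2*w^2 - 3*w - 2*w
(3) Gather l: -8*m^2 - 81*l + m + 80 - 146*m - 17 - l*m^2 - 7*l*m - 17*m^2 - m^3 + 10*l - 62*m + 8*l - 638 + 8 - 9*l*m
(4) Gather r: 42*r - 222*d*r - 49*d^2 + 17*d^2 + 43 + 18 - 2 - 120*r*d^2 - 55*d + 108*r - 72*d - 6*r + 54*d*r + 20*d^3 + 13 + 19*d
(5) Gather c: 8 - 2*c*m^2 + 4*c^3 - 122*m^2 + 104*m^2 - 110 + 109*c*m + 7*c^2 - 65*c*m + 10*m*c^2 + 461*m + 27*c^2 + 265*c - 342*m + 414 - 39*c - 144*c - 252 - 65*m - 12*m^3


(1) = -27*w^2 + 3*w
(2) = 3*w^2 - 6*w
(3) = l*(-m^2 - 16*m - 63) - m^3 - 25*m^2 - 207*m - 567
(4) = 20*d^3 - 32*d^2 - 108*d + r*(-120*d^2 - 168*d + 144) + 72
(5) = 4*c^3 + c^2*(10*m + 34) + c*(-2*m^2 + 44*m + 82) - 12*m^3 - 18*m^2 + 54*m + 60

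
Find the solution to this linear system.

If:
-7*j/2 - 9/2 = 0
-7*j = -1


Then:
No Solution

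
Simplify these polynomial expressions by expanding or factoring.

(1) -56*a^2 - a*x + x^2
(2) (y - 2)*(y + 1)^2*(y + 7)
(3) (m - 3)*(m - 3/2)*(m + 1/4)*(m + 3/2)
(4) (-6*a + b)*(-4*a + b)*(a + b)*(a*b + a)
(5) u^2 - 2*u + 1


(1) = (-8*a + x)*(7*a + x)
(2) = y^4 + 7*y^3 - 3*y^2 - 23*y - 14
(3) = m^4 - 11*m^3/4 - 3*m^2 + 99*m/16 + 27/16
(4) = 24*a^4*b + 24*a^4 + 14*a^3*b^2 + 14*a^3*b - 9*a^2*b^3 - 9*a^2*b^2 + a*b^4 + a*b^3
(5) = (u - 1)^2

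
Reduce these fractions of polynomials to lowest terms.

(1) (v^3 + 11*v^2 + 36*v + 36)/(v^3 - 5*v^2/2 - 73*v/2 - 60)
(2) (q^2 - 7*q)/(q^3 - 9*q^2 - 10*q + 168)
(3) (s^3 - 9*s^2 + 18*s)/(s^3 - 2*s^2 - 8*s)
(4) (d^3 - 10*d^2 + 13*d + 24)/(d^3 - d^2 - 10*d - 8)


(1) = (2*v^2 + 16*v + 24)/(2*v^2 - 11*v - 40)
(2) = q/(q^2 - 2*q - 24)
(3) = (s^2 - 9*s + 18)/(s^2 - 2*s - 8)
(4) = (d^2 - 11*d + 24)/(d^2 - 2*d - 8)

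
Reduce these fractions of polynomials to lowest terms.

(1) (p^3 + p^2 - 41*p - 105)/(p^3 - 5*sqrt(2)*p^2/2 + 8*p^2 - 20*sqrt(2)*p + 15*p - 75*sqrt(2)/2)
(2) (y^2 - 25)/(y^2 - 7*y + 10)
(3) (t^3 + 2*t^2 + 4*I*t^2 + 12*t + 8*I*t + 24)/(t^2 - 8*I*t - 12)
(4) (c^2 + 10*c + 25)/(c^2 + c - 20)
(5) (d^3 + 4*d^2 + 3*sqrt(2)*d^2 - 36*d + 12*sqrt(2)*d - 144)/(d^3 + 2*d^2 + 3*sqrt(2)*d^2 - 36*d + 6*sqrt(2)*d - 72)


(1) = (2*p - 14)/(2*p - 5*sqrt(2))
(2) = (y + 5)/(y - 2)
(3) = (t^2 + t*(2 + 6*I) + 12*I)/(t - 6*I)
(4) = (c + 5)/(c - 4)
(5) = (d + 4)/(d + 2)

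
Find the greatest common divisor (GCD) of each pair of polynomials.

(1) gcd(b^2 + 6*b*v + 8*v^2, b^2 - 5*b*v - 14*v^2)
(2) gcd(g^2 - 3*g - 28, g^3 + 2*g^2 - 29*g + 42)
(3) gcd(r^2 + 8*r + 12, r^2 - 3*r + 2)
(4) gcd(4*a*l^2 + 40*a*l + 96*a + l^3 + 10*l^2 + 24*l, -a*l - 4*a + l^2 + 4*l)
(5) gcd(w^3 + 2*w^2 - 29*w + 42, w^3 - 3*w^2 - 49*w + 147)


(1) = gcd((b + 2*v)*(b + 4*v), (b - 7*v)*(b + 2*v)) = b + 2*v
(2) = 1
(3) = 1
(4) = l + 4
(5) = gcd((w - 3)*(w - 2)*(w + 7), (w - 7)*(w - 3)*(w + 7)) = w^2 + 4*w - 21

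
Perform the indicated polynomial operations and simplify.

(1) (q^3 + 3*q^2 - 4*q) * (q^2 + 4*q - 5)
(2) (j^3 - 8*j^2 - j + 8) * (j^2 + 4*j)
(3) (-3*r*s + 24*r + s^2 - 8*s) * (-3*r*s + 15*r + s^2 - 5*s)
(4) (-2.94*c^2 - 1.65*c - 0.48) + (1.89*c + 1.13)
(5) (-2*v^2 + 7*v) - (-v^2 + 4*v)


(1) = q^5 + 7*q^4 + 3*q^3 - 31*q^2 + 20*q
(2) = j^5 - 4*j^4 - 33*j^3 + 4*j^2 + 32*j
(3) = 9*r^2*s^2 - 117*r^2*s + 360*r^2 - 6*r*s^3 + 78*r*s^2 - 240*r*s + s^4 - 13*s^3 + 40*s^2
(4) = -2.94*c^2 + 0.24*c + 0.65
(5) = -v^2 + 3*v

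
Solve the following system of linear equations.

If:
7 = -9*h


Then:
h = -7/9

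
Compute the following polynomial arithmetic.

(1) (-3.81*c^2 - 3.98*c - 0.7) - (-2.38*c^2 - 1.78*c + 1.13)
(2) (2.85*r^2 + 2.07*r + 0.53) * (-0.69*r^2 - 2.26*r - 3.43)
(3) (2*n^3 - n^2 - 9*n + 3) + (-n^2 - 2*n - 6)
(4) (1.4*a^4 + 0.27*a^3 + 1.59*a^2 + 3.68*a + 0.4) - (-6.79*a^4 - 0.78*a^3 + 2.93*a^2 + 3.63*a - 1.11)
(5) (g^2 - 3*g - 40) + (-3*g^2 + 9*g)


(1) = -1.43*c^2 - 2.2*c - 1.83
(2) = -1.9665*r^4 - 7.8693*r^3 - 14.8194*r^2 - 8.2979*r - 1.8179
(3) = 2*n^3 - 2*n^2 - 11*n - 3
(4) = 8.19*a^4 + 1.05*a^3 - 1.34*a^2 + 0.05*a + 1.51
(5) = -2*g^2 + 6*g - 40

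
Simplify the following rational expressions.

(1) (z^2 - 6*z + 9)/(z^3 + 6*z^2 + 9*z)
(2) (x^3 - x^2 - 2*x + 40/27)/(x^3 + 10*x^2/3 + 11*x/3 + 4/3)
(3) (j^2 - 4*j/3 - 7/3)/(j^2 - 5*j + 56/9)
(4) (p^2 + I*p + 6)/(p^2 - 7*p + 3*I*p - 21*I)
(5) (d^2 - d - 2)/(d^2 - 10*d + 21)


(1) = (z^2 - 6*z + 9)/(z^3 + 6*z^2 + 9*z)
(2) = (9*x^2 - 21*x + 10)/(9*x^2 + 18*x + 9)
(3) = (3*j + 3)/(3*j - 8)
(4) = (p - 2*I)/(p - 7)
(5) = (d^2 - d - 2)/(d^2 - 10*d + 21)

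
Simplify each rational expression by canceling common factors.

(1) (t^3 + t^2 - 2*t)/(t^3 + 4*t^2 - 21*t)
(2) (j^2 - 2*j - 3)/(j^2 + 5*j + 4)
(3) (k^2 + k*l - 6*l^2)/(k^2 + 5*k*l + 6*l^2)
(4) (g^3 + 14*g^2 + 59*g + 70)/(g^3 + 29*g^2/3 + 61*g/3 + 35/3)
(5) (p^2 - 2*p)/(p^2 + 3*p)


(1) = (t^2 + t - 2)/(t^2 + 4*t - 21)
(2) = (j - 3)/(j + 4)
(3) = (k - 2*l)/(k + 2*l)
(4) = (3*g^2 + 21*g + 30)/(3*g^2 + 8*g + 5)
(5) = (p - 2)/(p + 3)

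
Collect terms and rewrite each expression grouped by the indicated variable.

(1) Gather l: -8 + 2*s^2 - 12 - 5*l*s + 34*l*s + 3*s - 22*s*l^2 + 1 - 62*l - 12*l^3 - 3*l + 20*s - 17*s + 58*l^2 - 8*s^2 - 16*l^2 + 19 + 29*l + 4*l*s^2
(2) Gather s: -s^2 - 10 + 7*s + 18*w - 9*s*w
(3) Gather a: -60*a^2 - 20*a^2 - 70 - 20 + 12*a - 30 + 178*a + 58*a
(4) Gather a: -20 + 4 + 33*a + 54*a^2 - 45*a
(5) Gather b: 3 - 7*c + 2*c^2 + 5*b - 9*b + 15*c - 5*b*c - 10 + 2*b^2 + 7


(1) = -12*l^3 + l^2*(42 - 22*s) + l*(4*s^2 + 29*s - 36) - 6*s^2 + 6*s
(2) = -s^2 + s*(7 - 9*w) + 18*w - 10
(3) = -80*a^2 + 248*a - 120
(4) = 54*a^2 - 12*a - 16
(5) = 2*b^2 + b*(-5*c - 4) + 2*c^2 + 8*c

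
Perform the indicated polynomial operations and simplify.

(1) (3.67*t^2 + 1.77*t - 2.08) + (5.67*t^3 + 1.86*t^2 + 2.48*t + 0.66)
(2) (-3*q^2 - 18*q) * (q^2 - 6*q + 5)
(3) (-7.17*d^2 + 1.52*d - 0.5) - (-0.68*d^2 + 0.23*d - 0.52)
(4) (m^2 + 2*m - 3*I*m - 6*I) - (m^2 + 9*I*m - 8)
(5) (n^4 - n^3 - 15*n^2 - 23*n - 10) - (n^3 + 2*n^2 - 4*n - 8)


(1) = 5.67*t^3 + 5.53*t^2 + 4.25*t - 1.42
(2) = -3*q^4 + 93*q^2 - 90*q
(3) = -6.49*d^2 + 1.29*d + 0.02
(4) = 2*m - 12*I*m + 8 - 6*I
(5) = n^4 - 2*n^3 - 17*n^2 - 19*n - 2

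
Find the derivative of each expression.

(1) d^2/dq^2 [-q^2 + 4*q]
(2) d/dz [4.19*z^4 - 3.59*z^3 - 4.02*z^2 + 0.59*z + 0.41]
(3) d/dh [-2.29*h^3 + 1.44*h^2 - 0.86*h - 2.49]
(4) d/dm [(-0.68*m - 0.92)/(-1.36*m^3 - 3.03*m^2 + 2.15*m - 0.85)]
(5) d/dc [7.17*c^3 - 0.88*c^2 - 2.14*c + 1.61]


(1) = -2
(2) = 16.76*z^3 - 10.77*z^2 - 8.04*z + 0.59
(3) = -6.87*h^2 + 2.88*h - 0.86
(4) = (-1.8496*m^3 - 5.814*m^2 - 5.5752*m + 2.556)/(1.8496*m^6 + 8.2416*m^5 + 3.3329*m^4 - 10.717*m^3 + 9.7735*m^2 - 3.655*m + 0.7225)
(5) = 21.51*c^2 - 1.76*c - 2.14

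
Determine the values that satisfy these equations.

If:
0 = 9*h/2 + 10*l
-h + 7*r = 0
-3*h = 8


Then:
h = -8/3
l = 6/5
r = -8/21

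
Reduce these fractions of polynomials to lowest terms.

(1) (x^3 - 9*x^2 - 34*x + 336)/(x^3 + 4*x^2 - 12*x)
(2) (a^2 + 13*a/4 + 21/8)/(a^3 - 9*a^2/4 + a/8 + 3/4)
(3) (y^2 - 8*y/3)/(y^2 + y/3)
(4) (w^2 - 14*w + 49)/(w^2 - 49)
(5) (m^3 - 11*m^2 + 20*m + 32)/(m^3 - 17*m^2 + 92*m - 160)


(1) = (x^2 - 15*x + 56)/(x^2 - 2*x)
(2) = (8*a^2 + 26*a + 21)/(8*a^3 - 18*a^2 + a + 6)
(3) = (3*y - 8)/(3*y + 1)
(4) = (w - 7)/(w + 7)
(5) = (m + 1)/(m - 5)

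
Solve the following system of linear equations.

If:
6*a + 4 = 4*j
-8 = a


Then:
a = -8
j = -11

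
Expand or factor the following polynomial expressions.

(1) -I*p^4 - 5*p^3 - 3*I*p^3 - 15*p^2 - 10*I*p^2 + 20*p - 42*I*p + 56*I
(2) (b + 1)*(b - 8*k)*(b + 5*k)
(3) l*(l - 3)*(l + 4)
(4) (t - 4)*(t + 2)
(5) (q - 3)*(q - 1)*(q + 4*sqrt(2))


(1) = (p + 4)*(p - 7*I)*(p + 2*I)*(-I*p + I)
(2) = b^3 - 3*b^2*k + b^2 - 40*b*k^2 - 3*b*k - 40*k^2
(3) = l^3 + l^2 - 12*l
(4) = t^2 - 2*t - 8
(5) = q^3 - 4*q^2 + 4*sqrt(2)*q^2 - 16*sqrt(2)*q + 3*q + 12*sqrt(2)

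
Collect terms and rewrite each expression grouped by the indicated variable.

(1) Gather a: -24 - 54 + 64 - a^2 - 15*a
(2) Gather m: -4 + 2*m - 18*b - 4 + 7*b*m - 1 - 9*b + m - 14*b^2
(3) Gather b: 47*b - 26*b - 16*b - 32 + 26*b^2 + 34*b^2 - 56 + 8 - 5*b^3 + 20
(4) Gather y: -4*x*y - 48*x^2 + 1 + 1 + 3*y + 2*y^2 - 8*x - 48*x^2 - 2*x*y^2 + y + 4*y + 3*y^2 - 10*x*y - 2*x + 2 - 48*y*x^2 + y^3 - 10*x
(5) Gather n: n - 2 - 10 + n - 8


(1) = -a^2 - 15*a - 14
(2) = -14*b^2 - 27*b + m*(7*b + 3) - 9
(3) = -5*b^3 + 60*b^2 + 5*b - 60
(4) = -96*x^2 - 20*x + y^3 + y^2*(5 - 2*x) + y*(-48*x^2 - 14*x + 8) + 4
(5) = 2*n - 20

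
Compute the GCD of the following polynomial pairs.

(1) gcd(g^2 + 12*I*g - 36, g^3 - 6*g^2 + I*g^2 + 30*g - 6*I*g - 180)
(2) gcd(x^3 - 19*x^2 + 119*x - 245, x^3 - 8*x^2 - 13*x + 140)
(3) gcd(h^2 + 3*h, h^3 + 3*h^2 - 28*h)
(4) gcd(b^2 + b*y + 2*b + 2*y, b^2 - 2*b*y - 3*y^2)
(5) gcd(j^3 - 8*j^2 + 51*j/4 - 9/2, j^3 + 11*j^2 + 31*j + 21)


(1) = gcd((g + 6*I)^2, (g - 6)*(g - 5*I)*(g + 6*I)) = g + 6*I
(2) = x^2 - 12*x + 35
(3) = gcd(h*(h + 3), h*(h - 4)*(h + 7)) = h
(4) = gcd((b + 2)*(b + y), (b - 3*y)*(b + y)) = b + y
(5) = gcd((j - 6)*(j - 3/2)*(j - 1/2), (j + 1)*(j + 3)*(j + 7)) = 1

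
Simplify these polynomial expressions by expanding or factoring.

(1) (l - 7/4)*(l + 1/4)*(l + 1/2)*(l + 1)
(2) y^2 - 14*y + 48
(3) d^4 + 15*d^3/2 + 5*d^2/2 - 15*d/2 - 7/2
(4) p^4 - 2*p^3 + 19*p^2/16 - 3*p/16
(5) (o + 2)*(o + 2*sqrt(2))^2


(1) = l^4 - 35*l^2/16 - 45*l/32 - 7/32
(2) = (y - 8)*(y - 6)
(3) = (d - 1)*(d + 1/2)*(d + 1)*(d + 7)
(4) = p*(p - 1)*(p - 3/4)*(p - 1/4)
(5) = o^3 + 2*o^2 + 4*sqrt(2)*o^2 + 8*o + 8*sqrt(2)*o + 16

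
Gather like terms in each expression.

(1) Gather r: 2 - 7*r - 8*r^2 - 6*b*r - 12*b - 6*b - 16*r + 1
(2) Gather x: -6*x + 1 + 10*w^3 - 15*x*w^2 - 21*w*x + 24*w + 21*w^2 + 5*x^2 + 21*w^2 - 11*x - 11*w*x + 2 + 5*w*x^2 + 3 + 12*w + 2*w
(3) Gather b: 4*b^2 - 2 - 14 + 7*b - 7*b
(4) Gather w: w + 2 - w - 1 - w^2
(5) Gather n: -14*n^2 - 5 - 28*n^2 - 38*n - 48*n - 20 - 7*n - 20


(1) = -18*b - 8*r^2 + r*(-6*b - 23) + 3
(2) = 10*w^3 + 42*w^2 + 38*w + x^2*(5*w + 5) + x*(-15*w^2 - 32*w - 17) + 6
(3) = 4*b^2 - 16
(4) = 1 - w^2
(5) = -42*n^2 - 93*n - 45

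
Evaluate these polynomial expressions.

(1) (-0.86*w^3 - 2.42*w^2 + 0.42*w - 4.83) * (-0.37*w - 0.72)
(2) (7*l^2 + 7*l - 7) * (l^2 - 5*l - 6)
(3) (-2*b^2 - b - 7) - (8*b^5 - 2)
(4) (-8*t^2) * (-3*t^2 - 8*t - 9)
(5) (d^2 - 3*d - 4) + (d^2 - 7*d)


(1) = 0.3182*w^4 + 1.5146*w^3 + 1.587*w^2 + 1.4847*w + 3.4776
(2) = 7*l^4 - 28*l^3 - 84*l^2 - 7*l + 42
(3) = -8*b^5 - 2*b^2 - b - 5
(4) = 24*t^4 + 64*t^3 + 72*t^2
(5) = 2*d^2 - 10*d - 4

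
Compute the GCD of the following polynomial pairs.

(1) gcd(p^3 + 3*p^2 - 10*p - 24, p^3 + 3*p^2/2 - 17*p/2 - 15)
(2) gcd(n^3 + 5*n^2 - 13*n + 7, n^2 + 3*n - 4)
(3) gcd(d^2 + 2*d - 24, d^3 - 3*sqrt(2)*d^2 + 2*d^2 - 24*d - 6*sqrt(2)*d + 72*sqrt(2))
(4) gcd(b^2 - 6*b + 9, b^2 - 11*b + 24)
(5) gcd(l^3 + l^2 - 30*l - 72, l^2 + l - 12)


(1) = gcd((p - 3)*(p + 2)*(p + 4), (p - 3)*(p + 2)*(p + 5/2)) = p^2 - p - 6
(2) = n - 1
(3) = gcd((d - 4)*(d + 6), (d - 4)*(d + 6)*(d - 3*sqrt(2))) = d^2 + 2*d - 24
(4) = b - 3
(5) = l + 4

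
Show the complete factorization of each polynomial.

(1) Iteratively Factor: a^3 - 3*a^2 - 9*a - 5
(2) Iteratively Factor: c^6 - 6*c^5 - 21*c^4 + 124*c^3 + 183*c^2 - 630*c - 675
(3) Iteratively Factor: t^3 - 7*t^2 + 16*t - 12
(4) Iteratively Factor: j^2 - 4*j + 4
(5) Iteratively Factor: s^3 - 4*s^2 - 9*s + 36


(1) = (a + 1)*(a^2 - 4*a - 5) = (a - 5)*(a + 1)*(a + 1)
(2) = (c - 5)*(c^5 - c^4 - 26*c^3 - 6*c^2 + 153*c + 135) = (c - 5)*(c + 3)*(c^4 - 4*c^3 - 14*c^2 + 36*c + 45) = (c - 5)*(c - 3)*(c + 3)*(c^3 - c^2 - 17*c - 15) = (c - 5)*(c - 3)*(c + 3)^2*(c^2 - 4*c - 5) = (c - 5)*(c - 3)*(c + 1)*(c + 3)^2*(c - 5)
(3) = (t - 2)*(t^2 - 5*t + 6) = (t - 2)^2*(t - 3)
(4) = (j - 2)*(j - 2)
(5) = (s - 3)*(s^2 - s - 12) = (s - 3)*(s + 3)*(s - 4)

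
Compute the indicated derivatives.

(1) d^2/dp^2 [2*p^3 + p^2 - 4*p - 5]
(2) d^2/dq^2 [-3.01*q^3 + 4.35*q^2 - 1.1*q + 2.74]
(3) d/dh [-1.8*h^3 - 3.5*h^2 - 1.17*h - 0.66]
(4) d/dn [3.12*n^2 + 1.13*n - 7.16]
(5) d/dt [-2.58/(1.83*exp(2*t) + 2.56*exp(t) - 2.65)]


(1) = 12*p + 2
(2) = 8.7 - 18.06*q
(3) = -5.4*h^2 - 7.0*h - 1.17
(4) = 6.24*n + 1.13
(5) = (9.4428*exp(t) + 6.6048)*exp(t)/(1.83*exp(2*t) + 2.56*exp(t) - 2.65)^2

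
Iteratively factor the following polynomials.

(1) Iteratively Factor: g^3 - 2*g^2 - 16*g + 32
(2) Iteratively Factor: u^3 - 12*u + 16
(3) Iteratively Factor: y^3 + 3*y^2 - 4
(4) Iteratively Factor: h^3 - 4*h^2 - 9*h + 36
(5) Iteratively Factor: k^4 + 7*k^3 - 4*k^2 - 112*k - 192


(1) = (g + 4)*(g^2 - 6*g + 8) = (g - 4)*(g + 4)*(g - 2)
(2) = (u + 4)*(u^2 - 4*u + 4) = (u - 2)*(u + 4)*(u - 2)
(3) = (y - 1)*(y^2 + 4*y + 4) = (y - 1)*(y + 2)*(y + 2)
(4) = (h - 3)*(h^2 - h - 12) = (h - 4)*(h - 3)*(h + 3)
(5) = (k - 4)*(k^3 + 11*k^2 + 40*k + 48) = (k - 4)*(k + 4)*(k^2 + 7*k + 12) = (k - 4)*(k + 4)^2*(k + 3)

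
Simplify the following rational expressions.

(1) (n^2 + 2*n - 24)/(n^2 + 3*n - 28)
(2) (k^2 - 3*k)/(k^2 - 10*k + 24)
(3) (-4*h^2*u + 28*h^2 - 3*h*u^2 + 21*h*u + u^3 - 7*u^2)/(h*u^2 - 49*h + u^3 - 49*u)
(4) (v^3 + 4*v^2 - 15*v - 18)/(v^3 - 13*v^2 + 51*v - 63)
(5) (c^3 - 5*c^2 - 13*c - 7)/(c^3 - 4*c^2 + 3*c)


(1) = (n + 6)/(n + 7)
(2) = (k^2 - 3*k)/(k^2 - 10*k + 24)
(3) = (-4*h + u)/(u + 7)
(4) = (v^2 + 7*v + 6)/(v^2 - 10*v + 21)
(5) = (c^3 - 5*c^2 - 13*c - 7)/(c^3 - 4*c^2 + 3*c)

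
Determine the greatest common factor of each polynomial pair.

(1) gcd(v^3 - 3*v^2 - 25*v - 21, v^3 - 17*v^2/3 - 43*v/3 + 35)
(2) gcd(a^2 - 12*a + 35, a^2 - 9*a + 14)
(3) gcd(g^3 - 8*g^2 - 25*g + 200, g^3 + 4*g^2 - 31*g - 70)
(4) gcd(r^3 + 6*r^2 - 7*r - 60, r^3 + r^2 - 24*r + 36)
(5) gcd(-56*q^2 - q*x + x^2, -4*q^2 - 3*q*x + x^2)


(1) = gcd((v - 7)*(v + 1)*(v + 3), (v - 7)*(v - 5/3)*(v + 3)) = v^2 - 4*v - 21
(2) = gcd((a - 7)*(a - 5), (a - 7)*(a - 2)) = a - 7
(3) = g - 5
(4) = r - 3
(5) = 1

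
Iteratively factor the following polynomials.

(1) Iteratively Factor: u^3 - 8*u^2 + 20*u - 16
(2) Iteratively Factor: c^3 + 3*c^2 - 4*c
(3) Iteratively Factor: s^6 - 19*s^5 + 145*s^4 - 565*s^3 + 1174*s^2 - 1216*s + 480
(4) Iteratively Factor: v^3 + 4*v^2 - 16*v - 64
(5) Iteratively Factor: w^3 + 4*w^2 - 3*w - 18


(1) = (u - 4)*(u^2 - 4*u + 4) = (u - 4)*(u - 2)*(u - 2)
(2) = (c + 4)*(c^2 - c) = (c - 1)*(c + 4)*(c)
(3) = (s - 5)*(s^5 - 14*s^4 + 75*s^3 - 190*s^2 + 224*s - 96) = (s - 5)*(s - 4)*(s^4 - 10*s^3 + 35*s^2 - 50*s + 24) = (s - 5)*(s - 4)*(s - 2)*(s^3 - 8*s^2 + 19*s - 12) = (s - 5)*(s - 4)*(s - 3)*(s - 2)*(s^2 - 5*s + 4) = (s - 5)*(s - 4)*(s - 3)*(s - 2)*(s - 1)*(s - 4)
(4) = (v - 4)*(v^2 + 8*v + 16) = (v - 4)*(v + 4)*(v + 4)
(5) = (w + 3)*(w^2 + w - 6) = (w - 2)*(w + 3)*(w + 3)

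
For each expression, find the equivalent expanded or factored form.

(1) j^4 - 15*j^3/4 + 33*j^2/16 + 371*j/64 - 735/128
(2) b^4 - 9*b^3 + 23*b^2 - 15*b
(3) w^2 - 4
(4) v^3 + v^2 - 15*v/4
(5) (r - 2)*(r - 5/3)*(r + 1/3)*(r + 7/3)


(1) = (j - 7/4)^2*(j - 3/2)*(j + 5/4)
(2) = b*(b - 5)*(b - 3)*(b - 1)
(3) = (w - 2)*(w + 2)
(4) = v*(v - 3/2)*(v + 5/2)
(5) = r^4 - r^3 - 17*r^2/3 + 163*r/27 + 70/27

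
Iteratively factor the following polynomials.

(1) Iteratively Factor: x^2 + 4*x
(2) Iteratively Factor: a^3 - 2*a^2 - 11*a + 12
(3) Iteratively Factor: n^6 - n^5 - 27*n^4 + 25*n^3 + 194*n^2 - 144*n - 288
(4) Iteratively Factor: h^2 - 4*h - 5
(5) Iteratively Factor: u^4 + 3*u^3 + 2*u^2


(1) = (x + 4)*(x)
(2) = (a - 1)*(a^2 - a - 12) = (a - 1)*(a + 3)*(a - 4)
(3) = (n - 3)*(n^5 + 2*n^4 - 21*n^3 - 38*n^2 + 80*n + 96) = (n - 4)*(n - 3)*(n^4 + 6*n^3 + 3*n^2 - 26*n - 24) = (n - 4)*(n - 3)*(n + 1)*(n^3 + 5*n^2 - 2*n - 24) = (n - 4)*(n - 3)*(n + 1)*(n + 4)*(n^2 + n - 6) = (n - 4)*(n - 3)*(n + 1)*(n + 3)*(n + 4)*(n - 2)
(4) = (h + 1)*(h - 5)
(5) = (u)*(u^3 + 3*u^2 + 2*u) = u*(u + 2)*(u^2 + u) = u^2*(u + 2)*(u + 1)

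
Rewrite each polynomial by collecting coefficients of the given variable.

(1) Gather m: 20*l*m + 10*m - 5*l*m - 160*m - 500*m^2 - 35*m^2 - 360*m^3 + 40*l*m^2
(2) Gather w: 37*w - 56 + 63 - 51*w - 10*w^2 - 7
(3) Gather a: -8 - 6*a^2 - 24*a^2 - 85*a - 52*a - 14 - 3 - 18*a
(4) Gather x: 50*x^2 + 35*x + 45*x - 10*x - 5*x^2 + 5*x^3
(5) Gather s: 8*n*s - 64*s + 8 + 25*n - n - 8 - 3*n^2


(1) = -360*m^3 + m^2*(40*l - 535) + m*(15*l - 150)
(2) = -10*w^2 - 14*w
(3) = -30*a^2 - 155*a - 25
(4) = 5*x^3 + 45*x^2 + 70*x
(5) = -3*n^2 + 24*n + s*(8*n - 64)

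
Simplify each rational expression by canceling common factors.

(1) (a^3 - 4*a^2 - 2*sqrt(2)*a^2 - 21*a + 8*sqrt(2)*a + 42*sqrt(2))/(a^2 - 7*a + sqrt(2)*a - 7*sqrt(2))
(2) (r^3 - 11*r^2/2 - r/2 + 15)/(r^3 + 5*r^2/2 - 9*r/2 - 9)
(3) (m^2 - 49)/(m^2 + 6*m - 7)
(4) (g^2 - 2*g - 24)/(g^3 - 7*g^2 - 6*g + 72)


(1) = (a^2 + a*(3 - 2*sqrt(2)) - 6*sqrt(2))/(a + sqrt(2))
(2) = (r - 5)/(r + 3)
(3) = (m - 7)/(m - 1)
(4) = (g + 4)/(g^2 - g - 12)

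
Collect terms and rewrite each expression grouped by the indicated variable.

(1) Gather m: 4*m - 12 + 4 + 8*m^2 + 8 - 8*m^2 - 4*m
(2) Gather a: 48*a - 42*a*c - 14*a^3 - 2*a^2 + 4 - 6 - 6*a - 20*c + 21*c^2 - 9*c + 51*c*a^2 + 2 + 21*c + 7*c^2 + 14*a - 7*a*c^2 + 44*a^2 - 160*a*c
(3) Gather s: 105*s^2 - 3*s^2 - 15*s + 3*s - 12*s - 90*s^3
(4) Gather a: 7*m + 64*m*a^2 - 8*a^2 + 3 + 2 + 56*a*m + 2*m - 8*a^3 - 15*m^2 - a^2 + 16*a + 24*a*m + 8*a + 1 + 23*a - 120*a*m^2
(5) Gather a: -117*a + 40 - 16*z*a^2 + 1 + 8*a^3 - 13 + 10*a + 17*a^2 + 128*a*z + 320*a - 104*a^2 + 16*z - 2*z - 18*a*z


(1) = 0
(2) = -14*a^3 + a^2*(51*c + 42) + a*(-7*c^2 - 202*c + 56) + 28*c^2 - 8*c
(3) = -90*s^3 + 102*s^2 - 24*s
(4) = -8*a^3 + a^2*(64*m - 9) + a*(-120*m^2 + 80*m + 47) - 15*m^2 + 9*m + 6
(5) = 8*a^3 + a^2*(-16*z - 87) + a*(110*z + 213) + 14*z + 28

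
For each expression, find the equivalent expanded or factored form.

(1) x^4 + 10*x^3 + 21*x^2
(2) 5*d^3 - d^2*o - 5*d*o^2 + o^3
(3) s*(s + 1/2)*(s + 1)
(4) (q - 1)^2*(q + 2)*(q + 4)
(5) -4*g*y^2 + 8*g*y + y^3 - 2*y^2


(1) = x^2*(x + 3)*(x + 7)
(2) = (-5*d + o)*(-d + o)*(d + o)
(3) = s^3 + 3*s^2/2 + s/2
(4) = q^4 + 4*q^3 - 3*q^2 - 10*q + 8
(5) = y*(-4*g + y)*(y - 2)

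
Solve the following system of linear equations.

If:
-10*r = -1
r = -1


Then:
No Solution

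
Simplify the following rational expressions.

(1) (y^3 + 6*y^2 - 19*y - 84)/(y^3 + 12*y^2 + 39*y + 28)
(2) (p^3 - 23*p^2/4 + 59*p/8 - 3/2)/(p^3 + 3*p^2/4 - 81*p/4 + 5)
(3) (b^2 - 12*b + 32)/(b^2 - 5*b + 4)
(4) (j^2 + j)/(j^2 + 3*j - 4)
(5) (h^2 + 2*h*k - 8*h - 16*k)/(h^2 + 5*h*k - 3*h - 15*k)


(1) = (y^2 - y - 12)/(y^2 + 5*y + 4)
(2) = (2*p - 3)/(2*p + 10)
(3) = (b - 8)/(b - 1)
(4) = (j^2 + j)/(j^2 + 3*j - 4)
(5) = (h^2 + 2*h*k - 8*h - 16*k)/(h^2 + 5*h*k - 3*h - 15*k)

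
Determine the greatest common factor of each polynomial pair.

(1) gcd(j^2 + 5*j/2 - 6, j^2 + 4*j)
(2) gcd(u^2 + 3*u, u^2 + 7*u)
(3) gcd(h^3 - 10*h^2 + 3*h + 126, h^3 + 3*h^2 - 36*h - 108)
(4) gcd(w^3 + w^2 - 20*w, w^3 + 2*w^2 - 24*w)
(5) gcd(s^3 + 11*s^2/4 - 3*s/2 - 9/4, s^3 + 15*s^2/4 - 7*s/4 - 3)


(1) = gcd((j - 3/2)*(j + 4), j*(j + 4)) = j + 4
(2) = gcd(u*(u + 3), u*(u + 7)) = u
(3) = h^2 - 3*h - 18
(4) = w^2 - 4*w
(5) = s^2 - s/4 - 3/4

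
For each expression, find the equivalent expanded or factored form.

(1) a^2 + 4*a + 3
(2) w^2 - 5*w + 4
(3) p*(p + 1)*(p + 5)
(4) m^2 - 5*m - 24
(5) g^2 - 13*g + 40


(1) = (a + 1)*(a + 3)
(2) = (w - 4)*(w - 1)
(3) = p^3 + 6*p^2 + 5*p
(4) = (m - 8)*(m + 3)
(5) = (g - 8)*(g - 5)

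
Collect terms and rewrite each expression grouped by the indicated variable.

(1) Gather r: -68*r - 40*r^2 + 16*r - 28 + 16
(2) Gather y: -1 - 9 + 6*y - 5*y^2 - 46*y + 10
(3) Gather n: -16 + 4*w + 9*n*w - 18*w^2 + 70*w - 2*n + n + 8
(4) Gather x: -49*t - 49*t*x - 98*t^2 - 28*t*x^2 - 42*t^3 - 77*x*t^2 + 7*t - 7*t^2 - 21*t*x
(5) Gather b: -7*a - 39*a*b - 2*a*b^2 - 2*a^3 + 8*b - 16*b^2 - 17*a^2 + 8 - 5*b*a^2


(1) = -40*r^2 - 52*r - 12
(2) = -5*y^2 - 40*y
(3) = n*(9*w - 1) - 18*w^2 + 74*w - 8
(4) = -42*t^3 - 105*t^2 - 28*t*x^2 - 42*t + x*(-77*t^2 - 70*t)
(5) = -2*a^3 - 17*a^2 - 7*a + b^2*(-2*a - 16) + b*(-5*a^2 - 39*a + 8) + 8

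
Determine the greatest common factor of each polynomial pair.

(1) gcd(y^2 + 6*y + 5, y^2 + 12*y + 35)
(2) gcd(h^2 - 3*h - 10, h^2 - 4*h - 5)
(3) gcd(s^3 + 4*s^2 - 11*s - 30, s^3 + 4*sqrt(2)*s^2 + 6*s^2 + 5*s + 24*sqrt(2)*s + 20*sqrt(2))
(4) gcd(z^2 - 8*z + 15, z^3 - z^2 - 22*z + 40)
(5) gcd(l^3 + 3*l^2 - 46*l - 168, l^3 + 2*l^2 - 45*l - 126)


(1) = y + 5
(2) = h - 5
(3) = s + 5
(4) = 1
(5) = gcd((l - 7)*(l + 4)*(l + 6), (l - 7)*(l + 3)*(l + 6)) = l^2 - l - 42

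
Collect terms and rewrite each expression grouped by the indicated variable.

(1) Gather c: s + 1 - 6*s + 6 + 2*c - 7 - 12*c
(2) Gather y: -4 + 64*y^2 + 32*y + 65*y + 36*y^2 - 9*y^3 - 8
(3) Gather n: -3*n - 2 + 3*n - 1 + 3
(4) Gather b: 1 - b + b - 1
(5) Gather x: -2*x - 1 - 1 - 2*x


(1) = -10*c - 5*s
(2) = -9*y^3 + 100*y^2 + 97*y - 12
(3) = 0
(4) = 0
(5) = -4*x - 2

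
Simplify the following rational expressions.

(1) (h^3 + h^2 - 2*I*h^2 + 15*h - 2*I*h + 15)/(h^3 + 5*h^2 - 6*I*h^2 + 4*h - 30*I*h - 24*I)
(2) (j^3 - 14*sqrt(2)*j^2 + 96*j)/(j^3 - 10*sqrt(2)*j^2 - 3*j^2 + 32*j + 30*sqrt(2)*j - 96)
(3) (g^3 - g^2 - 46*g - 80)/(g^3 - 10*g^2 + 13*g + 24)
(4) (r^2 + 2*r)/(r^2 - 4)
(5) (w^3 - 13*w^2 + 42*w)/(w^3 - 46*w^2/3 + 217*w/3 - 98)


(1) = (h^2 - 2*I*h + 15)/(h^2 + h*(4 - 6*I) - 24*I)
(2) = (j^2 - 6*sqrt(2)*j)/(j^2 + j*(-3 - 2*sqrt(2)) + 6*sqrt(2))
(3) = (g^2 + 7*g + 10)/(g^2 - 2*g - 3)
(4) = r/(r - 2)
(5) = 3*w/(3*w - 7)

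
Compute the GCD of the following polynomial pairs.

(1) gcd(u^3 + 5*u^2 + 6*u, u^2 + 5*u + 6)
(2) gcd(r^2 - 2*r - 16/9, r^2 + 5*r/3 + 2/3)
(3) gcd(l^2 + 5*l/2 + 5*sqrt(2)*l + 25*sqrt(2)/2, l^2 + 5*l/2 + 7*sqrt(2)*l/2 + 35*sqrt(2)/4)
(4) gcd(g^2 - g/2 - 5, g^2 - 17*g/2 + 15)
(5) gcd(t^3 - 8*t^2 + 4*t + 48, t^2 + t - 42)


(1) = gcd(u*(u + 2)*(u + 3), (u + 2)*(u + 3)) = u^2 + 5*u + 6
(2) = gcd((r - 8/3)*(r + 2/3), (r + 2/3)*(r + 1)) = r + 2/3
(3) = gcd((l + 5/2)*(l + 5*sqrt(2)), (l + 5/2)*(l + 7*sqrt(2)/2)) = l + 5/2
(4) = gcd((g - 5/2)*(g + 2), (g - 6)*(g - 5/2)) = g - 5/2
(5) = t - 6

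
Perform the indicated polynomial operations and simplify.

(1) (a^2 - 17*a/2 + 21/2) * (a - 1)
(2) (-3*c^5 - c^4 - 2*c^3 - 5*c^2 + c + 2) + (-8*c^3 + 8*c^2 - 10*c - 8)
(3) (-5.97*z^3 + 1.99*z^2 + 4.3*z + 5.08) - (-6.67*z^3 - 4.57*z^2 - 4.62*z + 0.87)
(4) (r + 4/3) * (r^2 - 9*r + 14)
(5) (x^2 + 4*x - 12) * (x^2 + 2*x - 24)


(1) = a^3 - 19*a^2/2 + 19*a - 21/2
(2) = -3*c^5 - c^4 - 10*c^3 + 3*c^2 - 9*c - 6
(3) = 0.7*z^3 + 6.56*z^2 + 8.92*z + 4.21
(4) = r^3 - 23*r^2/3 + 2*r + 56/3
(5) = x^4 + 6*x^3 - 28*x^2 - 120*x + 288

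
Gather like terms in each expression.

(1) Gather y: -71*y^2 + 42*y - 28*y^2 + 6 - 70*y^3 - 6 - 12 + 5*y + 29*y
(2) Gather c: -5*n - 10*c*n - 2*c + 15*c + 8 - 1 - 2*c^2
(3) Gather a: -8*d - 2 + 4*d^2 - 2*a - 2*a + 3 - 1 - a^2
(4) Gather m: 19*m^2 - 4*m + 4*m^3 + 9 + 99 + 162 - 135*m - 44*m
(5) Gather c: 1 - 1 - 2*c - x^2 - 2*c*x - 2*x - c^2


(1) = -70*y^3 - 99*y^2 + 76*y - 12
(2) = -2*c^2 + c*(13 - 10*n) - 5*n + 7
(3) = -a^2 - 4*a + 4*d^2 - 8*d
(4) = 4*m^3 + 19*m^2 - 183*m + 270
(5) = -c^2 + c*(-2*x - 2) - x^2 - 2*x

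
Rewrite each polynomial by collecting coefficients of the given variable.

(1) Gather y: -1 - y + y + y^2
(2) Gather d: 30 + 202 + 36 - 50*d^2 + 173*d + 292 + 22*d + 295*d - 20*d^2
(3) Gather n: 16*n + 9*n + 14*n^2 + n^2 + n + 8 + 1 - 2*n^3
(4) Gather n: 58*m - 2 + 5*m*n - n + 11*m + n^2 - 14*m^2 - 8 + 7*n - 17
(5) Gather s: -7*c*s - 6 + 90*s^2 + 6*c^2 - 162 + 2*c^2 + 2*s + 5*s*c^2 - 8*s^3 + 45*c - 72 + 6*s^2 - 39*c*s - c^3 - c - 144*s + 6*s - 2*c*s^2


(1) = y^2 - 1
(2) = -70*d^2 + 490*d + 560
(3) = -2*n^3 + 15*n^2 + 26*n + 9
(4) = -14*m^2 + 69*m + n^2 + n*(5*m + 6) - 27
(5) = -c^3 + 8*c^2 + 44*c - 8*s^3 + s^2*(96 - 2*c) + s*(5*c^2 - 46*c - 136) - 240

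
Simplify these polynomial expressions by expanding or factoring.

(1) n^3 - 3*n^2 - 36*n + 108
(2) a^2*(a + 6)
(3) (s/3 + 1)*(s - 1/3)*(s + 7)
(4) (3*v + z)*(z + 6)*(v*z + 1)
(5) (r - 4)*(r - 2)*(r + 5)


(1) = (n - 6)*(n - 3)*(n + 6)
(2) = a^3 + 6*a^2
(3) = s^3/3 + 29*s^2/9 + 53*s/9 - 7/3
(4) = 3*v^2*z^2 + 18*v^2*z + v*z^3 + 6*v*z^2 + 3*v*z + 18*v + z^2 + 6*z
(5) = r^3 - r^2 - 22*r + 40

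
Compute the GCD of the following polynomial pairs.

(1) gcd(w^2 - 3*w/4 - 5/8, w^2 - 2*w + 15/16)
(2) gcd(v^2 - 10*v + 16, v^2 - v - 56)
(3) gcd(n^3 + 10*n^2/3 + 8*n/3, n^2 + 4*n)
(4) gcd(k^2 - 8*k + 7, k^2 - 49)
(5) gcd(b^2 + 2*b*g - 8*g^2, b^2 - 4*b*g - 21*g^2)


(1) = w - 5/4
(2) = v - 8
(3) = n
(4) = k - 7
(5) = 1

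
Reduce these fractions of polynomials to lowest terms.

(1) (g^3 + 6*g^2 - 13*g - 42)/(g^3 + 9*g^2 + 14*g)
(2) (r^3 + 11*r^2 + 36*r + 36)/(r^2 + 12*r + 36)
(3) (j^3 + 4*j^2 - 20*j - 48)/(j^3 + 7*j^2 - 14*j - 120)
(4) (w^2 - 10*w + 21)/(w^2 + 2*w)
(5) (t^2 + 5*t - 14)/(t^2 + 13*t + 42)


(1) = (g - 3)/g
(2) = (r^2 + 5*r + 6)/(r + 6)
(3) = (j + 2)/(j + 5)
(4) = (w^2 - 10*w + 21)/(w^2 + 2*w)
(5) = (t - 2)/(t + 6)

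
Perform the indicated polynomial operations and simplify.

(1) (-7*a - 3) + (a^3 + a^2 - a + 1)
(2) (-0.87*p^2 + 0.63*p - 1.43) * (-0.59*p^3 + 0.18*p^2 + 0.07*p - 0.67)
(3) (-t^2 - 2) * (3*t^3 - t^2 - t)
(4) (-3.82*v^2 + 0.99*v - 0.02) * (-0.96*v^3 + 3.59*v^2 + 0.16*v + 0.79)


(1) = a^3 + a^2 - 8*a - 2
(2) = 0.5133*p^5 - 0.5283*p^4 + 0.8962*p^3 + 0.3696*p^2 - 0.5222*p + 0.9581
(3) = -3*t^5 + t^4 - 5*t^3 + 2*t^2 + 2*t
(4) = 3.6672*v^5 - 14.6642*v^4 + 2.9621*v^3 - 2.9312*v^2 + 0.7789*v - 0.0158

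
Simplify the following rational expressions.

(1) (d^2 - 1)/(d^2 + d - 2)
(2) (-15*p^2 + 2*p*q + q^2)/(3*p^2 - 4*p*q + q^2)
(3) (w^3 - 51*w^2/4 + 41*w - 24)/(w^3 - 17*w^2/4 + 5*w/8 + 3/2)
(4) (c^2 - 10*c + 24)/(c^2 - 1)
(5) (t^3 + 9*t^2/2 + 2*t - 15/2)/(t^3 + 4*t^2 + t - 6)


(1) = (d + 1)/(d + 2)
(2) = (-5*p - q)/(p - q)
(3) = (2*w - 16)/(2*w + 1)
(4) = (c^2 - 10*c + 24)/(c^2 - 1)
(5) = (2*t + 5)/(2*t + 4)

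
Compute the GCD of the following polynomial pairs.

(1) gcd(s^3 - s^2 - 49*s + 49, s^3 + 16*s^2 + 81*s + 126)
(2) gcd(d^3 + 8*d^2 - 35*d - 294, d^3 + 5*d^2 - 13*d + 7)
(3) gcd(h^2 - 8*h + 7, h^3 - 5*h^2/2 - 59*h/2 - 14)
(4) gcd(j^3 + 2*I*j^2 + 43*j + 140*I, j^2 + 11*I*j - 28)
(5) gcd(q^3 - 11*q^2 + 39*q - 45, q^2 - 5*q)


(1) = gcd((s - 7)*(s - 1)*(s + 7), (s + 3)*(s + 6)*(s + 7)) = s + 7
(2) = d + 7
(3) = gcd((h - 7)*(h - 1), (h - 7)*(h + 1/2)*(h + 4)) = h - 7
(4) = j + 4*I
(5) = gcd((q - 5)*(q - 3)^2, q*(q - 5)) = q - 5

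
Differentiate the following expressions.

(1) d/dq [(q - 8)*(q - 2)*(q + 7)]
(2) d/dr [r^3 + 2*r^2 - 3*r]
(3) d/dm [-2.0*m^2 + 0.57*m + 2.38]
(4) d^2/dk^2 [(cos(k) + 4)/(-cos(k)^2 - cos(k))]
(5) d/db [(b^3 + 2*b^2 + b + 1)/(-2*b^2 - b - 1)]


(1) = 3*q^2 - 6*q - 54
(2) = 3*r^2 + 4*r - 3
(3) = 0.57 - 4.0*m
(4) = ((cos(k) + 1)^2*cos(k)^3 + (cos(k) + 1)*(-8*cos(k) - 19*cos(2*k) - 4*cos(3*k) + 1)*cos(k)/2 - 2*(cos(k) + 4)*(2*cos(k) + 1)^2*sin(k)^2)/((cos(k) + 1)^3*cos(k)^3)
(5) = b^2*(-2*b^2 - 2*b - 3)/(4*b^4 + 4*b^3 + 5*b^2 + 2*b + 1)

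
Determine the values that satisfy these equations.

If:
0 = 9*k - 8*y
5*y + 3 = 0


Then:
k = -8/15
y = -3/5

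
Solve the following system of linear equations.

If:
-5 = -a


Then:
a = 5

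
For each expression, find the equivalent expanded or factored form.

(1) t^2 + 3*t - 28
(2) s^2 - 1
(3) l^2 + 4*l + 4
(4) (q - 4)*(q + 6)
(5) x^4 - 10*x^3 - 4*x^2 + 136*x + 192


(1) = (t - 4)*(t + 7)
(2) = (s - 1)*(s + 1)
(3) = (l + 2)^2
(4) = q^2 + 2*q - 24
(5) = (x - 8)*(x - 6)*(x + 2)^2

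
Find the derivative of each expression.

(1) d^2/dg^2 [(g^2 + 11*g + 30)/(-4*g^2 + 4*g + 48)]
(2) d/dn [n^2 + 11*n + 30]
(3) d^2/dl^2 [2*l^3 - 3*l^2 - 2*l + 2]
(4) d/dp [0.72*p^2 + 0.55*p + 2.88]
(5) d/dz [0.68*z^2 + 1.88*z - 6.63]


(1) = 3*(-2*g^3 - 21*g^2 - 51*g - 67)/(g^6 - 3*g^5 - 33*g^4 + 71*g^3 + 396*g^2 - 432*g - 1728)
(2) = 2*n + 11
(3) = 12*l - 6
(4) = 1.44*p + 0.55
(5) = 1.36*z + 1.88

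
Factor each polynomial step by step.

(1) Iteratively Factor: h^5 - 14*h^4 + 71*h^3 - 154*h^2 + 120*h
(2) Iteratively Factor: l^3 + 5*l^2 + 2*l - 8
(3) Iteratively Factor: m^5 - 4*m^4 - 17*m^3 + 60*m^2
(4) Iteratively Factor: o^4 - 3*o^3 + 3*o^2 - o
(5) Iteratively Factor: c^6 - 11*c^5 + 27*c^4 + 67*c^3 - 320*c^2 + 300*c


(1) = (h)*(h^4 - 14*h^3 + 71*h^2 - 154*h + 120) = h*(h - 3)*(h^3 - 11*h^2 + 38*h - 40) = h*(h - 3)*(h - 2)*(h^2 - 9*h + 20) = h*(h - 5)*(h - 3)*(h - 2)*(h - 4)
(2) = (l - 1)*(l^2 + 6*l + 8) = (l - 1)*(l + 4)*(l + 2)
(3) = (m)*(m^4 - 4*m^3 - 17*m^2 + 60*m) = m*(m - 3)*(m^3 - m^2 - 20*m) = m*(m - 5)*(m - 3)*(m^2 + 4*m) = m^2*(m - 5)*(m - 3)*(m + 4)
(4) = (o - 1)*(o^3 - 2*o^2 + o) = (o - 1)^2*(o^2 - o) = (o - 1)^3*(o)
(5) = (c - 2)*(c^5 - 9*c^4 + 9*c^3 + 85*c^2 - 150*c) = (c - 5)*(c - 2)*(c^4 - 4*c^3 - 11*c^2 + 30*c) = (c - 5)*(c - 2)*(c + 3)*(c^3 - 7*c^2 + 10*c) = (c - 5)^2*(c - 2)*(c + 3)*(c^2 - 2*c) = c*(c - 5)^2*(c - 2)*(c + 3)*(c - 2)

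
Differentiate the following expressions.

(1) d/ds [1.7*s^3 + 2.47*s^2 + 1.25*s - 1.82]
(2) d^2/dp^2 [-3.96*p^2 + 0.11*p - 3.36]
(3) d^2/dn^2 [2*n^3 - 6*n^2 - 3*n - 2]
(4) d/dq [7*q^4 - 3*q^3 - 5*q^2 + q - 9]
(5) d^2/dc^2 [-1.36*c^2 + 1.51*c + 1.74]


(1) = 5.1*s^2 + 4.94*s + 1.25
(2) = -7.92000000000000
(3) = 12*n - 12
(4) = 28*q^3 - 9*q^2 - 10*q + 1
(5) = -2.72000000000000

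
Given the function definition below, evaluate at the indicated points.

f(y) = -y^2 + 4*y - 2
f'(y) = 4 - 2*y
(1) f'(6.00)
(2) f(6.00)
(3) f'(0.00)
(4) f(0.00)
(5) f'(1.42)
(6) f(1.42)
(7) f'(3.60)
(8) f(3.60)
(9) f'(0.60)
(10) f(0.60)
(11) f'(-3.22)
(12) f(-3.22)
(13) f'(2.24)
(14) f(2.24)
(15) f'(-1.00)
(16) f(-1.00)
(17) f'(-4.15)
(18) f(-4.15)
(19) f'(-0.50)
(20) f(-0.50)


(1) = -8.00
(2) = -14.00
(3) = 4.00
(4) = -2.00
(5) = 1.16
(6) = 1.66
(7) = -3.20
(8) = -0.56
(9) = 2.80
(10) = 0.04
(11) = 10.44
(12) = -25.25
(13) = -0.48
(14) = 1.94
(15) = 6.00
(16) = -7.00
(17) = 12.30
(18) = -35.82
(19) = 5.00
(20) = -4.25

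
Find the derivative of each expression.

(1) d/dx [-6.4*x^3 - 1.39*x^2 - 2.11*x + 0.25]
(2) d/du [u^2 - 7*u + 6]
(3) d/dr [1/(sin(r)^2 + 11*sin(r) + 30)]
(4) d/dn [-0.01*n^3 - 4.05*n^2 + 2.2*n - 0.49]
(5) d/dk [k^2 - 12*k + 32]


(1) = -19.2*x^2 - 2.78*x - 2.11
(2) = 2*u - 7
(3) = -(2*sin(r) + 11)*cos(r)/(sin(r)^2 + 11*sin(r) + 30)^2
(4) = -0.03*n^2 - 8.1*n + 2.2
(5) = 2*k - 12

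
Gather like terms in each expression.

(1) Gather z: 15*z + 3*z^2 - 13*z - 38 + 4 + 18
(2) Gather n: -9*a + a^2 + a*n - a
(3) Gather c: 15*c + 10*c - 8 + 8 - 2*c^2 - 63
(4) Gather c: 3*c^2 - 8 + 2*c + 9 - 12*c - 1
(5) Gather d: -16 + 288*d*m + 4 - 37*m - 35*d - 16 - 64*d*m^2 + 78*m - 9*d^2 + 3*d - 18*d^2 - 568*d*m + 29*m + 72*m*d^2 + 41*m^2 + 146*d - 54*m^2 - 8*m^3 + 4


(1) = 3*z^2 + 2*z - 16
(2) = a^2 + a*n - 10*a
(3) = -2*c^2 + 25*c - 63
(4) = 3*c^2 - 10*c
(5) = d^2*(72*m - 27) + d*(-64*m^2 - 280*m + 114) - 8*m^3 - 13*m^2 + 70*m - 24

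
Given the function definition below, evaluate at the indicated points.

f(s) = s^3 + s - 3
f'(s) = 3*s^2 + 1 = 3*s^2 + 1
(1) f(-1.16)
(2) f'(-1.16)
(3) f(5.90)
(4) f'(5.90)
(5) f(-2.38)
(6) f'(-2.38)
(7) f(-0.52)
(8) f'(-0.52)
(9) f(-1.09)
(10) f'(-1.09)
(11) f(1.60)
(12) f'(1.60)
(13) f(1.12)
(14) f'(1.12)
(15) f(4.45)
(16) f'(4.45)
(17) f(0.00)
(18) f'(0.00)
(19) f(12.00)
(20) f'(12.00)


(1) = -5.72
(2) = 5.04
(3) = 208.28
(4) = 105.43
(5) = -18.86
(6) = 17.99
(7) = -3.66
(8) = 1.81
(9) = -5.39
(10) = 4.56
(11) = 2.70
(12) = 8.68
(13) = -0.48
(14) = 4.76
(15) = 89.57
(16) = 60.41
(17) = -3.00
(18) = 1.00
(19) = 1737.00
(20) = 433.00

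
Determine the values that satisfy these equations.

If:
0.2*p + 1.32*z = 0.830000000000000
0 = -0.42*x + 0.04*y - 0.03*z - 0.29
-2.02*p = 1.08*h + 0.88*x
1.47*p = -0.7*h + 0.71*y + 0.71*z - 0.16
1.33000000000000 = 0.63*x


Then:
h = -123.44
p = 65.08
x = 2.11
y = 22.49
z = -9.23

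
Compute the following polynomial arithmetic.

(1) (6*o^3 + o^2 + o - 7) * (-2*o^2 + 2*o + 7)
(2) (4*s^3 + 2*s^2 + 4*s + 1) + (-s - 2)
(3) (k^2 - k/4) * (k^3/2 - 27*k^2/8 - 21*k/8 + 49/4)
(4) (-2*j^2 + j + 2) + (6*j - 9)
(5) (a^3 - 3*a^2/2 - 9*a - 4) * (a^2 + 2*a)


(1) = -12*o^5 + 10*o^4 + 42*o^3 + 23*o^2 - 7*o - 49
(2) = 4*s^3 + 2*s^2 + 3*s - 1
(3) = k^5/2 - 7*k^4/2 - 57*k^3/32 + 413*k^2/32 - 49*k/16
(4) = -2*j^2 + 7*j - 7
(5) = a^5 + a^4/2 - 12*a^3 - 22*a^2 - 8*a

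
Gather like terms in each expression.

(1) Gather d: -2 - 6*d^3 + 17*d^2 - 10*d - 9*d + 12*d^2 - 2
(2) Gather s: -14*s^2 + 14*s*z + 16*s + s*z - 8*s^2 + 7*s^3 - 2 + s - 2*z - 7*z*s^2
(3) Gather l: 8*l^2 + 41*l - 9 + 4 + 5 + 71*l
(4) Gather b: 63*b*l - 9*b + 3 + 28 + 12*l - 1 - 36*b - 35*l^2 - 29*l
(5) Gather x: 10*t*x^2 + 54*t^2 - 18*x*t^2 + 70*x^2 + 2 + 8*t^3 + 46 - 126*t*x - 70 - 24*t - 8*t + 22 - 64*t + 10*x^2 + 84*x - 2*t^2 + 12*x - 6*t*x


(1) = -6*d^3 + 29*d^2 - 19*d - 4
(2) = 7*s^3 + s^2*(-7*z - 22) + s*(15*z + 17) - 2*z - 2
(3) = 8*l^2 + 112*l
(4) = b*(63*l - 45) - 35*l^2 - 17*l + 30
(5) = 8*t^3 + 52*t^2 - 96*t + x^2*(10*t + 80) + x*(-18*t^2 - 132*t + 96)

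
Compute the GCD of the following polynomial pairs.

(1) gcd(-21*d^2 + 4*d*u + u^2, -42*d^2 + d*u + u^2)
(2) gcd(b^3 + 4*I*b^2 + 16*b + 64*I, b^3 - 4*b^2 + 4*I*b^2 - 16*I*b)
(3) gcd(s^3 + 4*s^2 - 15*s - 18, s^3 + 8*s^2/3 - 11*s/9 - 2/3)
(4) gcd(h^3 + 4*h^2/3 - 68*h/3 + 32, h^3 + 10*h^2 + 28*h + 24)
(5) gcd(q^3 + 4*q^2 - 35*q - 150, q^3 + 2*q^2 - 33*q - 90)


(1) = 7*d + u
(2) = b + 4*I
(3) = gcd((s - 3)*(s + 1)*(s + 6), (s - 2/3)*(s + 1/3)*(s + 3)) = 1
(4) = h + 6
(5) = gcd((q - 6)*(q + 5)^2, (q - 6)*(q + 3)*(q + 5)) = q^2 - q - 30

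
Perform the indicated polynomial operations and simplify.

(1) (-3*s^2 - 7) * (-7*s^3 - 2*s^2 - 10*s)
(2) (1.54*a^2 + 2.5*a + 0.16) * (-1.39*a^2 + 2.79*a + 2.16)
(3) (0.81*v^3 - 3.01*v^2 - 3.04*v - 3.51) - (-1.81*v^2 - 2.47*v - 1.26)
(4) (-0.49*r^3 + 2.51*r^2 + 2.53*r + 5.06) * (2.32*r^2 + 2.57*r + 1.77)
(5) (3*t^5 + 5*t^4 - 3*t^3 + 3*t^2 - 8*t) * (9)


(1) = 21*s^5 + 6*s^4 + 79*s^3 + 14*s^2 + 70*s
(2) = -2.1406*a^4 + 0.8216*a^3 + 10.079*a^2 + 5.8464*a + 0.3456
(3) = 0.81*v^3 - 1.2*v^2 - 0.57*v - 2.25
(4) = -1.1368*r^5 + 4.5639*r^4 + 11.453*r^3 + 22.684*r^2 + 17.4823*r + 8.9562
(5) = 27*t^5 + 45*t^4 - 27*t^3 + 27*t^2 - 72*t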